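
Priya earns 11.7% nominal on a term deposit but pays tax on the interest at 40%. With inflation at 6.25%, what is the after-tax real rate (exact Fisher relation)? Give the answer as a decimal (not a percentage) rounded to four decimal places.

After-tax nominal return = 11.7% × (1 − 0.4) = 7.0200%.
1 + r = 1.07020 / 1.06250 = 1.007247
After-tax real rate = 1.007247 − 1 → 0.0072.

0.0072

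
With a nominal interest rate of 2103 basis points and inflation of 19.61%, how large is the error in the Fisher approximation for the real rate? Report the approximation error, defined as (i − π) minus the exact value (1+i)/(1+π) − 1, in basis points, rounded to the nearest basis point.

23 basis points

Approximate: r ≈ 21.030% − 19.610% = 1.4200%
Exact: (1 + 0.2103)/(1 + 0.1961) − 1 = 1.1872%
Error = 1.4200% − 1.1872% = 0.2328% → 23 basis points.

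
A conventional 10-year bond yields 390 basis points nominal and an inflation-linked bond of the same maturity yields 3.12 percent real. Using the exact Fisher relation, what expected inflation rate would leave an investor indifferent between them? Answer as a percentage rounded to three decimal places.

(1 + π) = (1 + i)/(1 + r) = 1.03900 / 1.03120 = 1.007564
Break-even inflation = 1.007564 − 1 → 0.756%.

0.756%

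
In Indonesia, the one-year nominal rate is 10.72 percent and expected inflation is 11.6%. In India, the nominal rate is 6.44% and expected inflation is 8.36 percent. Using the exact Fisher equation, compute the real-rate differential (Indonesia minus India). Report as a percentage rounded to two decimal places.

0.98%

Indonesia: (1 + 0.1072)/(1 + 0.1160) − 1 = -0.7885%
India: (1 + 0.0644)/(1 + 0.0836) − 1 = -1.7719%
Differential = -0.7885% − (-1.7719%) = 0.9833% → 0.98%.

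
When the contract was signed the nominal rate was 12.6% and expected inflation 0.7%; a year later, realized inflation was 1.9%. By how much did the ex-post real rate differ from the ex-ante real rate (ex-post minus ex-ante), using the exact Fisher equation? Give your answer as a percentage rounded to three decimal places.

Ex-ante: (1 + 0.1260)/(1 + 0.0070) − 1 = 11.8173%
Ex-post: (1 + 0.1260)/(1 + 0.0190) − 1 = 10.5005%
Difference (ex-post − ex-ante) = -1.3168% → -1.317%.

-1.317%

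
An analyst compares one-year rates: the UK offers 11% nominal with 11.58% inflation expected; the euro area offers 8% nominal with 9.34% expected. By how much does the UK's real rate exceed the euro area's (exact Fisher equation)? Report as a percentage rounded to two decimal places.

The UK: (1 + 0.1100)/(1 + 0.1158) − 1 = -0.5198%
The euro area: (1 + 0.0800)/(1 + 0.0934) − 1 = -1.2255%
Differential = -0.5198% − (-1.2255%) = 0.7057% → 0.71%.

0.71%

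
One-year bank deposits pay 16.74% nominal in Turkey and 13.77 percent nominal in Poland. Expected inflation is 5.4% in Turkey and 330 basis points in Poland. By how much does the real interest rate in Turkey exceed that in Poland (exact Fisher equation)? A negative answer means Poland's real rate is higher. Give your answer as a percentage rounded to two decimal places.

0.62%

Turkey: (1 + 0.1674)/(1 + 0.0540) − 1 = 10.7590%
Poland: (1 + 0.1377)/(1 + 0.0330) − 1 = 10.1355%
Differential = 10.7590% − 10.1355% = 0.6235% → 0.62%.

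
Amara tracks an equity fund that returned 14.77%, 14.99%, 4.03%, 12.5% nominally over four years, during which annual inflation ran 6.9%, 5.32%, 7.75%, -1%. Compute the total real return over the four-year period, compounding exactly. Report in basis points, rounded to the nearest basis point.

Nominal growth factor = 1.1477 × 1.1499 × 1.0403 × 1.1250 = 1.544541
Price-level growth factor = 1.0690 × 1.0532 × 1.0775 × 0.9900 = 1.200995
Real growth factor = 1.544541 / 1.200995 = 1.286052
Total real return = 1.286052 − 1 → 2861 basis points.

2861 basis points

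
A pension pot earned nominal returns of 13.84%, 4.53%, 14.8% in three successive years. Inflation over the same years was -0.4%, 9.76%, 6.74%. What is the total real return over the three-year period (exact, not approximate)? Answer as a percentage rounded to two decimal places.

Compound the nominal returns: 1.1384 × 1.0453 × 1.1480 = 1.366085.
Compound inflation: 0.9960 × 1.0976 × 1.0674 = 1.166892.
Deflate: 1.366085 / 1.166892 = 1.170704.
Total real return = 1.170704 − 1 → 17.07%.

17.07%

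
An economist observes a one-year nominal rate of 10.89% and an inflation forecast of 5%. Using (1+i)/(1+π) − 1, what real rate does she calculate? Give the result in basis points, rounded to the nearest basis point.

561 basis points

By the Fisher identity, 1 + r = (1 + i)/(1 + π).
1 + r = 1.10890 / 1.05000 = 1.056095
r = 1.056095 − 1 = 5.6095%, i.e. 561 basis points.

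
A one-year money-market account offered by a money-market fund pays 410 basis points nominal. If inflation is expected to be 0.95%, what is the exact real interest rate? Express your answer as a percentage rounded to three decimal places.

3.120%

By the Fisher identity, 1 + r = (1 + i)/(1 + π).
1 + r = 1.04100 / 1.00950 = 1.031204
r = 1.031204 − 1 = 3.1204%, i.e. 3.120%.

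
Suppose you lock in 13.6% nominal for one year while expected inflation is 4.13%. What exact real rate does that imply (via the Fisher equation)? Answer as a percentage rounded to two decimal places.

By the Fisher equation, 1 + r = (1 + i)/(1 + π).
1 + r = 1.13600 / 1.04130 = 1.090944
r = 1.090944 − 1 = 9.0944%, i.e. 9.09%.

9.09%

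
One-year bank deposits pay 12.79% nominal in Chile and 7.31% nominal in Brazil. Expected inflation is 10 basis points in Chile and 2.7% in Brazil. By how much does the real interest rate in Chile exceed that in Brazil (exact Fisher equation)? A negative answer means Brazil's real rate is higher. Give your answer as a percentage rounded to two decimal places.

Chile: (1 + 0.1279)/(1 + 0.0010) − 1 = 12.6773%
Brazil: (1 + 0.0731)/(1 + 0.0270) − 1 = 4.4888%
Differential = 12.6773% − 4.4888% = 8.1885% → 8.19%.

8.19%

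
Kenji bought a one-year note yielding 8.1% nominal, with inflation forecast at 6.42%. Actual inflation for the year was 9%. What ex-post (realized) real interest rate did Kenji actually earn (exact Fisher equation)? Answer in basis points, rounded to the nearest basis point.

Ex-post: (1 + 0.0810)/(1 + 0.0900) − 1 = -0.8257%
So the realized real rate is -83 basis points.

-83 basis points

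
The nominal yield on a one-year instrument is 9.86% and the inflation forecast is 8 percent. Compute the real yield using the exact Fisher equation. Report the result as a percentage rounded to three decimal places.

By the Fisher relation, 1 + r = (1 + i)/(1 + π).
1 + r = 1.09860 / 1.08000 = 1.017222
r = 1.017222 − 1 = 1.7222%, i.e. 1.722%.

1.722%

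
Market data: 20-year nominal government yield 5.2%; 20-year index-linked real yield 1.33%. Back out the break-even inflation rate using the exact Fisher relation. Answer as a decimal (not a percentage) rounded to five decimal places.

(1 + π) = (1 + i)/(1 + r) = 1.05200 / 1.01330 = 1.038192
Break-even inflation = 1.038192 − 1 → 0.03819.

0.03819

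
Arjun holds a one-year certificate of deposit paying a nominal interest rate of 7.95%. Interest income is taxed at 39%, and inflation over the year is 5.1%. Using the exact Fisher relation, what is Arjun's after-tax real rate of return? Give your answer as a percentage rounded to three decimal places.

-0.238%

After-tax nominal return = 7.95% × (1 − 0.39) = 4.8495%.
1 + r = 1.048495 / 1.05100 = 0.997617
After-tax real rate = 0.997617 − 1 → -0.238%.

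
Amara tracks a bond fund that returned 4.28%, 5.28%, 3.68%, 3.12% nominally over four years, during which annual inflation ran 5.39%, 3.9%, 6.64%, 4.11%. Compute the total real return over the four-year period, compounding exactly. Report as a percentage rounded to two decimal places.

-3.45%

Compound the nominal returns: 1.0428 × 1.0528 × 1.0368 × 1.0312 = 1.173775.
Compound inflation: 1.0539 × 1.0390 × 1.0664 × 1.0411 = 1.215703.
Deflate: 1.173775 / 1.215703 = 0.965511.
Total real return = 0.965511 − 1 → -3.45%.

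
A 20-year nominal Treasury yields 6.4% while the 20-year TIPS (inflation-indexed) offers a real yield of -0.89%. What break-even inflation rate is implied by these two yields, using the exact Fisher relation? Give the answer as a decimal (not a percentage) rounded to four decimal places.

0.0736

(1 + π) = (1 + i)/(1 + r) = 1.06400 / 0.99110 = 1.073555
Break-even inflation = 1.073555 − 1 → 0.0736.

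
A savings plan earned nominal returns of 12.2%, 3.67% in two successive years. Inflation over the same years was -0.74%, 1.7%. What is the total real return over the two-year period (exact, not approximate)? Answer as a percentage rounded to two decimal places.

15.23%

Nominal growth factor = 1.1220 × 1.0367 = 1.163177
Price-level growth factor = 0.9926 × 1.0170 = 1.009474
Real growth factor = 1.163177 / 1.009474 = 1.152261
Total real return = 1.152261 − 1 → 15.23%.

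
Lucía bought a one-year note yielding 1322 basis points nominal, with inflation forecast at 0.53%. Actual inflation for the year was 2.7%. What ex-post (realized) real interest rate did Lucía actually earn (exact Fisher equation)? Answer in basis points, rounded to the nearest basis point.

1024 basis points

Ex-post: (1 + 0.1322)/(1 + 0.0270) − 1 = 10.2434%
So the realized real rate is 1024 basis points.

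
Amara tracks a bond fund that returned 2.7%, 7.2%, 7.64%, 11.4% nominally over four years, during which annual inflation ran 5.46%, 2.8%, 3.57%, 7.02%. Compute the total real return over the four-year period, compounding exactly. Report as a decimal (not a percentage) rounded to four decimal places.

Nominal growth factor = 1.0270 × 1.0720 × 1.0764 × 1.1140 = 1.320153
Price-level growth factor = 1.0546 × 1.0280 × 1.0357 × 1.0702 = 1.201655
Real growth factor = 1.320153 / 1.201655 = 1.098612
Total real return = 1.098612 − 1 → 0.0986.

0.0986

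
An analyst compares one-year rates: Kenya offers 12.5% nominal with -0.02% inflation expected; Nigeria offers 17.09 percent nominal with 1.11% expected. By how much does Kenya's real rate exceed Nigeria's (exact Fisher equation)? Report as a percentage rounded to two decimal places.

Kenya: (1 + 0.1250)/(1 − 0.0002) − 1 = 12.5225%
Nigeria: (1 + 0.1709)/(1 + 0.0111) − 1 = 15.8046%
Differential = 12.5225% − 15.8046% = -3.2821% → -3.28%.

-3.28%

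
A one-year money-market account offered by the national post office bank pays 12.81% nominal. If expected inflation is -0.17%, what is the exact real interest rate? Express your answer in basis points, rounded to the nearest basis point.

By the Fisher identity, 1 + r = (1 + i)/(1 + π).
1 + r = 1.12810 / 0.99830 = 1.130021
r = 1.130021 − 1 = 13.0021%, i.e. 1300 basis points.

1300 basis points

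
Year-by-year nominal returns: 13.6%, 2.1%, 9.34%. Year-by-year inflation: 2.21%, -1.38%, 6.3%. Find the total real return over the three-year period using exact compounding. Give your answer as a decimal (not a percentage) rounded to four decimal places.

Compound the nominal returns: 1.1360 × 1.0210 × 1.0934 = 1.268187.
Compound inflation: 1.0221 × 0.9862 × 1.0630 = 1.071499.
Deflate: 1.268187 / 1.071499 = 1.183563.
Total real return = 1.183563 − 1 → 0.1836.

0.1836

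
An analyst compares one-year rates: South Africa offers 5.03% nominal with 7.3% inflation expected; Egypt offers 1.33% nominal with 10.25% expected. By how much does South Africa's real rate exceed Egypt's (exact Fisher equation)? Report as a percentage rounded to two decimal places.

5.98%

South Africa: (1 + 0.0503)/(1 + 0.0730) − 1 = -2.1156%
Egypt: (1 + 0.0133)/(1 + 0.1025) − 1 = -8.0907%
Differential = -2.1156% − (-8.0907%) = 5.9751% → 5.98%.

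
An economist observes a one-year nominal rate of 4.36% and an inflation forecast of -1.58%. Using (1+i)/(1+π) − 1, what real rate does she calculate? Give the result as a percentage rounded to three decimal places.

6.035%

By the Fisher relation, 1 + r = (1 + i)/(1 + π).
1 + r = 1.04360 / 0.98420 = 1.060354
r = 1.060354 − 1 = 6.0354%, i.e. 6.035%.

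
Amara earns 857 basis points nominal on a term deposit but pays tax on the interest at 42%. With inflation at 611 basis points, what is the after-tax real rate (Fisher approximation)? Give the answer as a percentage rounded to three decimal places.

-1.139%

After-tax nominal return = 8.57% × (1 − 0.42) = 4.9706%.
r ≈ 4.9706% − 6.11% → -1.139%.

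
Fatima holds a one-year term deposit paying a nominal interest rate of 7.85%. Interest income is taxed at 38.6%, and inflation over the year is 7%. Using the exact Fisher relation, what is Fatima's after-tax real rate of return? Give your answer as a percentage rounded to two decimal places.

After-tax nominal return = 7.85% × (1 − 0.386) = 4.8199%.
1 + r = 1.048199 / 1.07000 = 0.979625
After-tax real rate = 0.979625 − 1 → -2.04%.

-2.04%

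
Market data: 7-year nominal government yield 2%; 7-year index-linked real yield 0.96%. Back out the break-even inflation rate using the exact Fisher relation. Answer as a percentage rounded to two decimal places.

(1 + π) = (1 + i)/(1 + r) = 1.02000 / 1.00960 = 1.010301
Break-even inflation = 1.010301 − 1 → 1.03%.

1.03%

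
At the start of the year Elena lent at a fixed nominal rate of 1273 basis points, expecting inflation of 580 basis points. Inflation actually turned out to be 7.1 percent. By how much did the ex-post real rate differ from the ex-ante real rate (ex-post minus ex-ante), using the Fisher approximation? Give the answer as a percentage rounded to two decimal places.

-1.30%

Ex-ante: 12.73% − 5.8% = 6.930%
Ex-post: 12.73% − 7.1% = 5.630%
Difference (ex-post − ex-ante) = -1.3000% → -1.30%.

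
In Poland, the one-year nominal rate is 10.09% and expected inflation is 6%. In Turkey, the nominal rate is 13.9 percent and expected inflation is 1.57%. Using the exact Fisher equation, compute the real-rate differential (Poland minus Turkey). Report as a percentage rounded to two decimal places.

Poland: (1 + 0.1009)/(1 + 0.0600) − 1 = 3.8585%
Turkey: (1 + 0.1390)/(1 + 0.0157) − 1 = 12.1394%
Differential = 3.8585% − 12.1394% = -8.2809% → -8.28%.

-8.28%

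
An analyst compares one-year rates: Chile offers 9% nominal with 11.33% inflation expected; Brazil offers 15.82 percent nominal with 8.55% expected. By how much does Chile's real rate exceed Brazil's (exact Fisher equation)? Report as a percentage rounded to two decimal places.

-8.79%

Chile: (1 + 0.0900)/(1 + 0.1133) − 1 = -2.0929%
Brazil: (1 + 0.1582)/(1 + 0.0855) − 1 = 6.6974%
Differential = -2.0929% − 6.6974% = -8.7903% → -8.79%.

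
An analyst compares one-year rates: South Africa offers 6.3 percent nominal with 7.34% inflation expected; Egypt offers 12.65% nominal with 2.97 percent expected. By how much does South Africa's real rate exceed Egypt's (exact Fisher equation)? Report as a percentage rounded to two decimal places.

South Africa: (1 + 0.0630)/(1 + 0.0734) − 1 = -0.9689%
Egypt: (1 + 0.1265)/(1 + 0.0297) − 1 = 9.4008%
Differential = -0.9689% − 9.4008% = -10.3697% → -10.37%.

-10.37%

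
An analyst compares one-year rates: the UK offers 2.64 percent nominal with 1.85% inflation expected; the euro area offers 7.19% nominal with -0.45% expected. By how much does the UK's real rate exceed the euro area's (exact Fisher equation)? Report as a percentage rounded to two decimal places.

-6.90%

The UK: (1 + 0.0264)/(1 + 0.0185) − 1 = 0.7757%
The euro area: (1 + 0.0719)/(1 − 0.0045) − 1 = 7.6745%
Differential = 0.7757% − 7.6745% = -6.8989% → -6.90%.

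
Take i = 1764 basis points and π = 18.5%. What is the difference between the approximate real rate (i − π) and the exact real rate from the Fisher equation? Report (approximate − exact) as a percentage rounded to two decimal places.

-0.13%

Approximate: r ≈ 17.640% − 18.500% = -0.8600%
Exact: (1 + 0.1764)/(1 + 0.1850) − 1 = -0.7257%
Error = -0.8600% − (-0.7257%) = -0.1343% → -0.13%.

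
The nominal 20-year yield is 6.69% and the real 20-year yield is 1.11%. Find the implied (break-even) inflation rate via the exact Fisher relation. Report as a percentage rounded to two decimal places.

5.52%

(1 + π) = (1 + i)/(1 + r) = 1.06690 / 1.01110 = 1.055187
Break-even inflation = 1.055187 − 1 → 5.52%.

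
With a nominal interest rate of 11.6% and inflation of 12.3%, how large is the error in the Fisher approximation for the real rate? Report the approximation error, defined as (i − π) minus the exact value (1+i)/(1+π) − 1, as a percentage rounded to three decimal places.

Approximate: r ≈ 11.600% − 12.300% = -0.7000%
Exact: (1 + 0.1160)/(1 + 0.1230) − 1 = -0.6233%
Error = -0.7000% − (-0.6233%) = -0.0767% → -0.077%.

-0.077%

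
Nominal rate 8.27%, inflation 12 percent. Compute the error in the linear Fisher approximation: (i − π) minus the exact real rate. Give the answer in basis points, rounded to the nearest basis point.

-40 basis points

Approximate: r ≈ 8.270% − 12.000% = -3.7300%
Exact: (1 + 0.0827)/(1 + 0.1200) − 1 = -3.3304%
Error = -3.7300% − (-3.3304%) = -0.3996% → -40 basis points.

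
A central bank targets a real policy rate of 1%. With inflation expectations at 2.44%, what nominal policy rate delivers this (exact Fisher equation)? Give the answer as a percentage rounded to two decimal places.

3.46%

(1 + i) = (1 + r)(1 + π) = 1.01000 × 1.02440 = 1.034644
i = 1.034644 − 1, so the required nominal rate is 3.46%.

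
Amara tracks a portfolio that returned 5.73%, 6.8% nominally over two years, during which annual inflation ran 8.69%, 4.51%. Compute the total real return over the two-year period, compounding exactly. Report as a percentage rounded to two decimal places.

-0.59%

Nominal growth factor = 1.0573 × 1.0680 = 1.129196
Price-level growth factor = 1.0869 × 1.0451 = 1.135919
Real growth factor = 1.129196 / 1.135919 = 0.994082
Total real return = 0.994082 − 1 → -0.59%.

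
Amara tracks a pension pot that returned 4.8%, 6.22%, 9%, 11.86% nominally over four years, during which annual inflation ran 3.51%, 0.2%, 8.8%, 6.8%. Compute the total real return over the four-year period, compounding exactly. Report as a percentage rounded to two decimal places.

Compound the nominal returns: 1.0480 × 1.0622 × 1.0900 × 1.1186 = 1.357278.
Compound inflation: 1.0351 × 1.0020 × 1.0880 × 1.0680 = 1.205175.
Deflate: 1.357278 / 1.205175 = 1.126208.
Total real return = 1.126208 − 1 → 12.62%.

12.62%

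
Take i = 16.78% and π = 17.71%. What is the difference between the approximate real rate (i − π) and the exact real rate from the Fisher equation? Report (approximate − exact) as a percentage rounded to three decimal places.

Approximate: r ≈ 16.780% − 17.710% = -0.9300%
Exact: (1 + 0.1678)/(1 + 0.1771) − 1 = -0.7901%
Error = -0.9300% − (-0.7901%) = -0.1399% → -0.140%.

-0.140%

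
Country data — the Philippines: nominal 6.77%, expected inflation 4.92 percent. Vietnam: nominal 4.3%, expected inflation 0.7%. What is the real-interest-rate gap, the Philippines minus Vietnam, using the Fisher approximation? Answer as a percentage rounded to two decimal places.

The Philippines: 6.77% − 4.92% = 1.850%
Vietnam: 4.3% − 0.7% = 3.600%
Differential = -1.750% → -1.75%.

-1.75%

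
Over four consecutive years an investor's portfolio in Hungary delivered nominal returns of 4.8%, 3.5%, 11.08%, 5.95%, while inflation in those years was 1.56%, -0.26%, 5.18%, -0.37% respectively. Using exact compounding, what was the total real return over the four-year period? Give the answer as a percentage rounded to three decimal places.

Nominal growth factor = 1.0480 × 1.0350 × 1.1108 × 1.0595 = 1.2765519
Price-level growth factor = 1.0156 × 0.9974 × 1.0518 × 0.9963 = 1.0614886
Real growth factor = 1.2765519 / 1.0614886 = 1.2026053
Total real return = 1.2026053 − 1 → 20.261%.

20.261%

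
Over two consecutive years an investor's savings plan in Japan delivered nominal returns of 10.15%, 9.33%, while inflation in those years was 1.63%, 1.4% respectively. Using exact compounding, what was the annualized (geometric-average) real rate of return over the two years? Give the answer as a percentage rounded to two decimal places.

8.10%

Nominal growth factor = 1.1015 × 1.0933 = 1.20426995
Price-level growth factor = 1.0163 × 1.0140 = 1.03052820
Real growth factor = 1.20426995 / 1.03052820 = 1.16859485
Annualized real rate = 1.16859485^(1/2) − 1 = 8.1016% → 8.10%.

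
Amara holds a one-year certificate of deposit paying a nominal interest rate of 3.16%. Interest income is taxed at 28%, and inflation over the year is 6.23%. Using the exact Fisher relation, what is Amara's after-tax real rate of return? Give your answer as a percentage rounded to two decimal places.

-3.72%

After-tax nominal return = 3.16% × (1 − 0.28) = 2.2752%.
1 + r = 1.022752 / 1.06230 = 0.962771
After-tax real rate = 0.962771 − 1 → -3.72%.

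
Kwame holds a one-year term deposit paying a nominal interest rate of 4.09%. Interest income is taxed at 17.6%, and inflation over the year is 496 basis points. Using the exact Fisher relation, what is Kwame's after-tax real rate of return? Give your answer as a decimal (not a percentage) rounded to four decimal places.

After-tax nominal return = 4.09% × (1 − 0.176) = 3.37016%.
1 + r = 1.0337016 / 1.04960 = 0.984853
After-tax real rate = 0.984853 − 1 → -0.0151.

-0.0151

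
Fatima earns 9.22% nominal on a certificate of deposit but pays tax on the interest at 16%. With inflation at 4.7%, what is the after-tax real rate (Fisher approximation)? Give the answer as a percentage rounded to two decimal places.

After-tax nominal return = 9.22% × (1 − 0.16) = 7.7448%.
r ≈ 7.7448% − 4.7% → 3.04%.

3.04%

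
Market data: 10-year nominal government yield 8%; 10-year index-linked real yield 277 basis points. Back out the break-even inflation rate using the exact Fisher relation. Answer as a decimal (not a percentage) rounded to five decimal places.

0.05089

(1 + π) = (1 + i)/(1 + r) = 1.08000 / 1.02770 = 1.050890
Break-even inflation = 1.050890 − 1 → 0.05089.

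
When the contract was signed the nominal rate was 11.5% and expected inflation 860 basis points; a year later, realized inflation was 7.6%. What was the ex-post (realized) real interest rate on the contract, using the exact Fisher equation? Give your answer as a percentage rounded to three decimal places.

3.625%

Ex-post: (1 + 0.1150)/(1 + 0.0760) − 1 = 3.62454%
So the realized real rate is 3.625%.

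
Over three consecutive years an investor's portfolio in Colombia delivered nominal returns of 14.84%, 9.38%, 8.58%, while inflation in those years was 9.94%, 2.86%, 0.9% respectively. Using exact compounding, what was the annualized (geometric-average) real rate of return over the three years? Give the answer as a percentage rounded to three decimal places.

6.128%

Nominal growth factor = 1.1484 × 1.0938 × 1.0858 = 1.36389501
Price-level growth factor = 1.0994 × 1.0286 × 1.0090 = 1.14102043
Real growth factor = 1.36389501 / 1.14102043 = 1.19532918
Annualized real rate = 1.19532918^(1/3) − 1 = 6.1278% → 6.128%.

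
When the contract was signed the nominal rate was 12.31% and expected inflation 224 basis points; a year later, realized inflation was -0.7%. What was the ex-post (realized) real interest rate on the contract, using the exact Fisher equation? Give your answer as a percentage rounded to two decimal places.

Ex-post: (1 + 0.1231)/(1 − 0.0070) − 1 = 13.1017%
So the realized real rate is 13.10%.

13.10%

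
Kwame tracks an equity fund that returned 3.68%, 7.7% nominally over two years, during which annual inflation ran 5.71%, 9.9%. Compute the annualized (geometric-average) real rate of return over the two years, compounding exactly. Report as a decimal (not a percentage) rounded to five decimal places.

-0.01961

Nominal growth factor = 1.0368 × 1.0770 = 1.11663360
Price-level growth factor = 1.0571 × 1.0990 = 1.16175290
Real growth factor = 1.11663360 / 1.16175290 = 0.96116274
Annualized real rate = 0.96116274^(1/2) − 1 = -1.9611% → -0.01961.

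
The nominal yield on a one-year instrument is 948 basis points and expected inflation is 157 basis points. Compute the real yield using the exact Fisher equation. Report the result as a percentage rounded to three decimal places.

1 + r = 1.09480 / 1.01570 = 1.077877
r = 1.077877 − 1 = 7.7877%, i.e. 7.788%.

7.788%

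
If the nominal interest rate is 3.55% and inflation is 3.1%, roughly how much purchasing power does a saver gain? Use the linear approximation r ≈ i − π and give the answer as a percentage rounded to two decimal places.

0.45%

r ≈ i − π = 3.55% − 3.1% = 0.45%.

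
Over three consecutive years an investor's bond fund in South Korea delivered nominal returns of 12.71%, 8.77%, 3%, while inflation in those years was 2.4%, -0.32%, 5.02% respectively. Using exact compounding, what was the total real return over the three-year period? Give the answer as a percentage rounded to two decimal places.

Nominal growth factor = 1.1271 × 1.0877 × 1.0300 = 1.262725
Price-level growth factor = 1.0240 × 0.9968 × 1.0502 = 1.071964
Real growth factor = 1.262725 / 1.071964 = 1.177955
Total real return = 1.177955 − 1 → 17.80%.

17.80%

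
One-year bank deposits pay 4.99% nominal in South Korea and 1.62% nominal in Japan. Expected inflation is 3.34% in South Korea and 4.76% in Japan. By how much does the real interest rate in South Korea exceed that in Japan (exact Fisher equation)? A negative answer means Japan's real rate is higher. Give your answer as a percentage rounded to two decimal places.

South Korea: (1 + 0.0499)/(1 + 0.0334) − 1 = 1.5967%
Japan: (1 + 0.0162)/(1 + 0.0476) − 1 = -2.9973%
Differential = 1.5967% − (-2.9973%) = 4.5940% → 4.59%.

4.59%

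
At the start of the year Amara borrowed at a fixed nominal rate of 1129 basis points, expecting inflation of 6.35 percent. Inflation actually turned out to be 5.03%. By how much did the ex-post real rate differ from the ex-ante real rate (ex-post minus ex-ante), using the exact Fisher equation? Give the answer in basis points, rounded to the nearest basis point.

Ex-ante: (1 + 0.1129)/(1 + 0.0635) − 1 = 4.6450%
Ex-post: (1 + 0.1129)/(1 + 0.0503) − 1 = 5.9602%
Difference (ex-post − ex-ante) = 1.3152% → 132 basis points.

132 basis points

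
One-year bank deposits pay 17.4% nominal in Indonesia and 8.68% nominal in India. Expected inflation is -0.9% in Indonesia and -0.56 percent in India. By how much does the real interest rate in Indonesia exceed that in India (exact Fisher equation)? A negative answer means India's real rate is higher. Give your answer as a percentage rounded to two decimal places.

9.17%

Indonesia: (1 + 0.1740)/(1 − 0.0090) − 1 = 18.4662%
India: (1 + 0.0868)/(1 − 0.0056) − 1 = 9.2920%
Differential = 18.4662% − 9.2920% = 9.1742% → 9.17%.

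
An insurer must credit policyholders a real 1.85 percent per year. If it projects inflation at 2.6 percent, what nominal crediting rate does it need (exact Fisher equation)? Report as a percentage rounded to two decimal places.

(1 + i) = (1 + r)(1 + π) = 1.01850 × 1.02600 = 1.044981
i = 1.044981 − 1, so the required nominal rate is 4.50%.

4.50%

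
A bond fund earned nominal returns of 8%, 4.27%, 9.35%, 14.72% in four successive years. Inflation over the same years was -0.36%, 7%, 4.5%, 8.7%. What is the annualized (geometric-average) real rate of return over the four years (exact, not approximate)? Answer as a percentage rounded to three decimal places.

Nominal growth factor = 1.0800 × 1.0427 × 1.0935 × 1.1472 = 1.41267108
Price-level growth factor = 0.9964 × 1.0700 × 1.0450 × 1.0870 = 1.21105351
Real growth factor = 1.41267108 / 1.21105351 = 1.16648115
Annualized real rate = 1.16648115^(1/4) − 1 = 3.9249% → 3.925%.

3.925%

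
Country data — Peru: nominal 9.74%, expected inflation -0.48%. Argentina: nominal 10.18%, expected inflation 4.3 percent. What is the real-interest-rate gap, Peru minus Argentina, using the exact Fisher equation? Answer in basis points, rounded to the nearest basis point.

463 basis points

Peru: (1 + 0.0974)/(1 − 0.0048) − 1 = 10.2693%
Argentina: (1 + 0.1018)/(1 + 0.0430) − 1 = 5.6376%
Differential = 10.2693% − 5.6376% = 4.6317% → 463 basis points.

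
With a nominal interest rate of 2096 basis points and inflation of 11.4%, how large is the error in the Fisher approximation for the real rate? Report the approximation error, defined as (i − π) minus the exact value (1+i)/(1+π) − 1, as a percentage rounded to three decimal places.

Approximate: r ≈ 20.960% − 11.400% = 9.5600%
Exact: (1 + 0.2096)/(1 + 0.1140) − 1 = 8.5817%
Error = 9.5600% − 8.5817% = 0.9783% → 0.978%.

0.978%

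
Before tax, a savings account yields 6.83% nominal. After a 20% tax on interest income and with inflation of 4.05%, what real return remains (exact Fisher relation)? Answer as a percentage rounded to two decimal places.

1.36%

After-tax nominal return = 6.83% × (1 − 0.2) = 5.4640%.
1 + r = 1.05464 / 1.04050 = 1.013590
After-tax real rate = 1.013590 − 1 → 1.36%.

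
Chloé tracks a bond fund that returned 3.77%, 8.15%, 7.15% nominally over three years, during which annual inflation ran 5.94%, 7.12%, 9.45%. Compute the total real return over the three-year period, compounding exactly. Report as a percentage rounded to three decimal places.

Compound the nominal returns: 1.0377 × 1.0815 × 1.0715 = 1.202515.
Compound inflation: 1.0594 × 1.0712 × 1.0945 = 1.242071.
Deflate: 1.202515 / 1.242071 = 0.968153.
Total real return = 0.968153 − 1 → -3.185%.

-3.185%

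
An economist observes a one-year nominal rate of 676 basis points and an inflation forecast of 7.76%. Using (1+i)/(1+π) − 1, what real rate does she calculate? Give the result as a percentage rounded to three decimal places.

1 + r = 1.06760 / 1.07760 = 0.990720
r = 0.990720 − 1 = -0.9280%, i.e. -0.928%.

-0.928%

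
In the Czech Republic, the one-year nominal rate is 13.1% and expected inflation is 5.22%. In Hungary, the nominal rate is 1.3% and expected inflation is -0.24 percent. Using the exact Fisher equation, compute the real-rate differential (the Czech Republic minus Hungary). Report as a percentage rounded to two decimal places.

The Czech Republic: (1 + 0.1310)/(1 + 0.0522) − 1 = 7.4891%
Hungary: (1 + 0.0130)/(1 − 0.0024) − 1 = 1.5437%
Differential = 7.4891% − 1.5437% = 5.9454% → 5.95%.

5.95%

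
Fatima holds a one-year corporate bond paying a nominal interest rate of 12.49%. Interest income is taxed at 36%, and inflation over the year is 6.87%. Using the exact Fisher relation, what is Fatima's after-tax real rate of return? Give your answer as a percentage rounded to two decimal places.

1.05%

After-tax nominal return = 12.49% × (1 − 0.36) = 7.9936%.
1 + r = 1.079936 / 1.06870 = 1.010514
After-tax real rate = 1.010514 − 1 → 1.05%.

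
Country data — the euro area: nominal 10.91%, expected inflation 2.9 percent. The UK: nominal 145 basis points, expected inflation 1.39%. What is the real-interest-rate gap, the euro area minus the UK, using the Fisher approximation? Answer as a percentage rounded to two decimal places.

7.95%

The euro area: 10.91% − 2.9% = 8.010%
The UK: 1.45% − 1.39% = 0.060%
Differential = 7.950% → 7.95%.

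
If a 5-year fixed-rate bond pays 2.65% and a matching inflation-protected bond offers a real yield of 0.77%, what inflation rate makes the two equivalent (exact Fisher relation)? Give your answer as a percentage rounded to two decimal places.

1.87%

(1 + π) = (1 + i)/(1 + r) = 1.02650 / 1.00770 = 1.018656
Break-even inflation = 1.018656 − 1 → 1.87%.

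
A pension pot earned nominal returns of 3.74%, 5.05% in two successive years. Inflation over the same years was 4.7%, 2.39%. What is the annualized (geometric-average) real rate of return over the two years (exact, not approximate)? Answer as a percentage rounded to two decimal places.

0.83%

Nominal growth factor = 1.0374 × 1.0505 = 1.08978870
Price-level growth factor = 1.0470 × 1.0239 = 1.07202330
Real growth factor = 1.08978870 / 1.07202330 = 1.01657184
Annualized real rate = 1.01657184^(1/2) − 1 = 0.8252% → 0.83%.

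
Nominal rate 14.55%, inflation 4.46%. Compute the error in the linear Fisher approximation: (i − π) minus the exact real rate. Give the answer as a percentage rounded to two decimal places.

0.43%

Approximate: r ≈ 14.550% − 4.460% = 10.0900%
Exact: (1 + 0.1455)/(1 + 0.0446) − 1 = 9.6592%
Error = 10.0900% − 9.6592% = 0.4308% → 0.43%.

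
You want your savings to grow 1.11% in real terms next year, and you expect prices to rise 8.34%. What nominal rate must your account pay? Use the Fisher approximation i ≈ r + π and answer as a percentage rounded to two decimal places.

i ≈ r + π = 1.11% + 8.34% = 9.45%.

9.45%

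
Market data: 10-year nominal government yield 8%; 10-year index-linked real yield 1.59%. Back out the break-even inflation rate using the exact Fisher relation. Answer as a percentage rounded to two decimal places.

6.31%

(1 + π) = (1 + i)/(1 + r) = 1.08000 / 1.01590 = 1.063097
Break-even inflation = 1.063097 − 1 → 6.31%.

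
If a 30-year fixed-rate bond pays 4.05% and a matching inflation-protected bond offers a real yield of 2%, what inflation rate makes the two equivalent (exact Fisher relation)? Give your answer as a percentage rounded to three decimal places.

2.010%

(1 + π) = (1 + i)/(1 + r) = 1.04050 / 1.02000 = 1.020098
Break-even inflation = 1.020098 − 1 → 2.010%.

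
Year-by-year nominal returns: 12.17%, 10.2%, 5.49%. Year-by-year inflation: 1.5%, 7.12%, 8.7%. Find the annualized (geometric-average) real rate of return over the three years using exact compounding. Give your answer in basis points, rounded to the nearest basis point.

333 basis points

Nominal growth factor = 1.1217 × 1.1020 × 1.0549 = 1.30397603
Price-level growth factor = 1.0150 × 1.0712 × 1.0870 = 1.18186032
Real growth factor = 1.30397603 / 1.18186032 = 1.10332499
Annualized real rate = 1.10332499^(1/3) − 1 = 3.3319% → 333 basis points.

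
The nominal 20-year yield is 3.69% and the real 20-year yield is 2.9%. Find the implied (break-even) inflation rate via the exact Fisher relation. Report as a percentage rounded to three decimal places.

(1 + π) = (1 + i)/(1 + r) = 1.03690 / 1.02900 = 1.007677
Break-even inflation = 1.007677 − 1 → 0.768%.

0.768%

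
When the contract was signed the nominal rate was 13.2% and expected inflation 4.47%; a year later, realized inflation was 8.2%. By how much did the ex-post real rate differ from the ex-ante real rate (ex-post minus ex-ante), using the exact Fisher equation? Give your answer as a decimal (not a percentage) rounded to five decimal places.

-0.03735

Ex-ante: (1 + 0.1320)/(1 + 0.0447) − 1 = 8.3565%
Ex-post: (1 + 0.1320)/(1 + 0.0820) − 1 = 4.6211%
Difference (ex-post − ex-ante) = -3.7354% → -0.03735.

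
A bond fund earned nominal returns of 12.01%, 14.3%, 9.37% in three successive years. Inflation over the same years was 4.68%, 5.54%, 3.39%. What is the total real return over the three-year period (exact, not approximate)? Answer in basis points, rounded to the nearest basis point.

Nominal growth factor = 1.1201 × 1.1430 × 1.0937 = 1.400236
Price-level growth factor = 1.0468 × 1.0554 × 1.0339 = 1.142245
Real growth factor = 1.400236 / 1.142245 = 1.225863
Total real return = 1.225863 − 1 → 2259 basis points.

2259 basis points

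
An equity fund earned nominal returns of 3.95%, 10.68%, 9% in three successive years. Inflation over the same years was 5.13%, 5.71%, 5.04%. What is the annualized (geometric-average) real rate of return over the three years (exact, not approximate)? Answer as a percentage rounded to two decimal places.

2.42%

Compound the nominal returns: 1.0395 × 1.1068 × 1.0900 = 1.25406527.
Compound inflation: 1.0513 × 1.0571 × 1.0504 = 1.16734022.
Deflate: 1.25406527 / 1.16734022 = 1.07429287.
Annualized real rate = 1.07429287^(1/3) − 1 = 2.4175% → 2.42%.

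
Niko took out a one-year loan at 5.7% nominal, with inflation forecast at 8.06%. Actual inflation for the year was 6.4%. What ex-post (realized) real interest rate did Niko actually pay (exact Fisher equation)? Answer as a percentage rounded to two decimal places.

-0.66%

Ex-post: (1 + 0.0570)/(1 + 0.0640) − 1 = -0.6579%
So the realized real rate is -0.66%.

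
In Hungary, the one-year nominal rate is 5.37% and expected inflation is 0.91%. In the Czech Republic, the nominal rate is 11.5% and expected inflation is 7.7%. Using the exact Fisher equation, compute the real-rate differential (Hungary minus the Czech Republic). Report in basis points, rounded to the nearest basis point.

89 basis points

Hungary: (1 + 0.0537)/(1 + 0.0091) − 1 = 4.4198%
The Czech Republic: (1 + 0.1150)/(1 + 0.0770) − 1 = 3.5283%
Differential = 4.4198% − 3.5283% = 0.8915% → 89 basis points.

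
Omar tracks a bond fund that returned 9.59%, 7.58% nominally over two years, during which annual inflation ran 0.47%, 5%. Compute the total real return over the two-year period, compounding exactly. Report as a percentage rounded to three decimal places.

Compound the nominal returns: 1.0959 × 1.0758 = 1.1789692.
Compound inflation: 1.0047 × 1.0500 = 1.0549350.
Deflate: 1.1789692 / 1.0549350 = 1.1175752.
Total real return = 1.1175752 − 1 → 11.758%.

11.758%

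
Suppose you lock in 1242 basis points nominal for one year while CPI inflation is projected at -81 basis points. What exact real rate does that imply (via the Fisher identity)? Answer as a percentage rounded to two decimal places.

By the Fisher identity, 1 + r = (1 + i)/(1 + π).
1 + r = 1.12420 / 0.99190 = 1.133380
r = 1.133380 − 1 = 13.3380%, i.e. 13.34%.

13.34%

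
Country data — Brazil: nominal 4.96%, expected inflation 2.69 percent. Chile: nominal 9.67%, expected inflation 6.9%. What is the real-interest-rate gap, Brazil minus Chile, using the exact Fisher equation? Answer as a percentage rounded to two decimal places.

-0.38%

Brazil: (1 + 0.0496)/(1 + 0.0269) − 1 = 2.2105%
Chile: (1 + 0.0967)/(1 + 0.0690) − 1 = 2.5912%
Differential = 2.2105% − 2.5912% = -0.3807% → -0.38%.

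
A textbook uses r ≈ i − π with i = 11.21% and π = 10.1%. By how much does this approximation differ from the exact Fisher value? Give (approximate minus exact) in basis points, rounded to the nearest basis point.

Approximate: r ≈ 11.210% − 10.100% = 1.1100%
Exact: (1 + 0.1121)/(1 + 0.1010) − 1 = 1.0082%
Error = 1.1100% − 1.0082% = 0.1018% → 10 basis points.

10 basis points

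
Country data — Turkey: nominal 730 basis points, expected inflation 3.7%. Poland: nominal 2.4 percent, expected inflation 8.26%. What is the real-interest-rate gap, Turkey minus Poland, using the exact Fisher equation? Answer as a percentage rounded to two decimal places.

Turkey: (1 + 0.0730)/(1 + 0.0370) − 1 = 3.4716%
Poland: (1 + 0.0240)/(1 + 0.0826) − 1 = -5.4129%
Differential = 3.4716% − (-5.4129%) = 8.8844% → 8.88%.

8.88%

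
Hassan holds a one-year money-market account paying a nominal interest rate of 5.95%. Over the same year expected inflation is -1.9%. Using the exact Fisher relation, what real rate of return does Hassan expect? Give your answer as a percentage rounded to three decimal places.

By the Fisher relation, 1 + r = (1 + i)/(1 + π).
1 + r = 1.05950 / 0.98100 = 1.080020
r = 1.080020 − 1 = 8.0020%, i.e. 8.002%.

8.002%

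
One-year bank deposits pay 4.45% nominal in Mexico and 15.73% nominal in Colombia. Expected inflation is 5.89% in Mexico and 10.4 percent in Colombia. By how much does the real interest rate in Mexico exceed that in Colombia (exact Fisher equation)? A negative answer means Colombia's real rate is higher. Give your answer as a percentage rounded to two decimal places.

-6.19%

Mexico: (1 + 0.0445)/(1 + 0.0589) − 1 = -1.3599%
Colombia: (1 + 0.1573)/(1 + 0.1040) − 1 = 4.8279%
Differential = -1.3599% − 4.8279% = -6.1878% → -6.19%.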